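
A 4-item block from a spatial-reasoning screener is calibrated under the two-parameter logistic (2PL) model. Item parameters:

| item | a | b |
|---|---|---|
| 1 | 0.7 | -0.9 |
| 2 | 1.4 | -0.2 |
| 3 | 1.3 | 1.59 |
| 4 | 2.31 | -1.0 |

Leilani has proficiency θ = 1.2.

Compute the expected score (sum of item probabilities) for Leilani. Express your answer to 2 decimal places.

P(θ) = 1 / (1 + exp(−a(θ − b)))
P_1 = 1/(1+e^{-1.4700}) = 0.8131
P_2 = 1/(1+e^{-1.9600}) = 0.8765
P_3 = 1/(1+e^{0.5070}) = 0.3759
P_4 = 1/(1+e^{-5.0820}) = 0.9938
E[score] = 0.8131 + 0.8765 + 0.3759 + 0.9938 = 3.0593

3.06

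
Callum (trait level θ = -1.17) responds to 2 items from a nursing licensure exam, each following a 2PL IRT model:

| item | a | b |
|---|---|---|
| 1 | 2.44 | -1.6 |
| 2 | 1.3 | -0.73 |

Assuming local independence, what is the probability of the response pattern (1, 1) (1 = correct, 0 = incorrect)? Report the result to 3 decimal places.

0.267

P(θ) = 1 / (1 + exp(−a(θ − b)))
P_1 = 1/(1+e^{-1.0492}) = 0.7406
P_2 = 1/(1+e^{0.5720}) = 0.3608
L = P_1 × P_2 = 0.7406 × 0.3608 = 0.26720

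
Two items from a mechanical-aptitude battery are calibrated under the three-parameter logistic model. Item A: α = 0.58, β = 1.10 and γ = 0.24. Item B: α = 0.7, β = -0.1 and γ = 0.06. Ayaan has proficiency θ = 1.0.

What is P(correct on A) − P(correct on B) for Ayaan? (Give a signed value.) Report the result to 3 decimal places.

P(θ) = γ + (1 − γ) · 1 / (1 + exp(−α(θ − β)))
P_A = 0.6090
P_B = 0.7025
P_A − P_B = -0.0935

-0.094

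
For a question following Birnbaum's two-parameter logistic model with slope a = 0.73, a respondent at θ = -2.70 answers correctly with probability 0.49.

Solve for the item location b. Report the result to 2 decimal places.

-2.65

P(θ) = 1 / (1 + exp(−a(θ − b)))
logit(0.49) = ln(0.49/0.51) = -0.0400
b = θ − logit/(a) = -2.70 − (-0.0400)/0.7300 = -2.6452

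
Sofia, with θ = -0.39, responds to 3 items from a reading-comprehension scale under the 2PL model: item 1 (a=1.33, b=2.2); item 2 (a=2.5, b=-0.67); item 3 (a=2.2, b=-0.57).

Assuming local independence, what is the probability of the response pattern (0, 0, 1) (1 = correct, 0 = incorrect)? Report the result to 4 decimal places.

P(θ) = 1 / (1 + exp(−a(θ − b)))
P_1 = 1/(1+e^{3.4447}) = 0.0309
P_2 = 1/(1+e^{-0.7000}) = 0.6682
P_3 = 1/(1+e^{-0.3960}) = 0.5977
L = (1−P_1) × (1−P_2) × P_3 = 0.9691 × 0.3318 × 0.5977 = 0.19220

0.1922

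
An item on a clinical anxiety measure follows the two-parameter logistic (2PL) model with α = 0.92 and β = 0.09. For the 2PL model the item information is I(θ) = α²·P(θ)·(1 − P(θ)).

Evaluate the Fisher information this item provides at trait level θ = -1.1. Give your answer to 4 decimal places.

P = 1/(1+e^{1.0948}) = 0.2507
P(1−P) = 0.2507 × 0.7493 = 0.1879
I = α² × P(1−P) = 0.92² × 0.1879 = 0.15900

0.1590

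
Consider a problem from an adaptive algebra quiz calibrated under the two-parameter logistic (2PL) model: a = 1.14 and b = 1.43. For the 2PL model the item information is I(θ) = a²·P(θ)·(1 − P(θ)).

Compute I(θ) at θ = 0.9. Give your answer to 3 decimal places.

0.297

P = 1/(1+e^{0.6042}) = 0.3534
P(1−P) = 0.3534 × 0.6466 = 0.2285
I = a² × P(1−P) = 1.14² × 0.2285 = 0.29696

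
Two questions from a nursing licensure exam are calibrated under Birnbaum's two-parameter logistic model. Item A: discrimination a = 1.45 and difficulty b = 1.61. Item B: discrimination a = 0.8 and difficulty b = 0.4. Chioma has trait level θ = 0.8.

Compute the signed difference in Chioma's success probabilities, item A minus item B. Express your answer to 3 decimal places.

-0.343

P(θ) = 1 / (1 + exp(−a(θ − b)))
P_A = 0.2360
P_B = 0.5793
P_A − P_B = -0.3433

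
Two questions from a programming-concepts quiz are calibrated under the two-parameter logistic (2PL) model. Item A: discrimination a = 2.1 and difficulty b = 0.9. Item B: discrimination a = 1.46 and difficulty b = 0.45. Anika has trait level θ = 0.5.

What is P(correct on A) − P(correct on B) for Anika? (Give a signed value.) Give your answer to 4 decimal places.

-0.2167

P(θ) = 1 / (1 + exp(−a(θ − b)))
P_A = 0.3015
P_B = 0.5182
P_A − P_B = -0.2167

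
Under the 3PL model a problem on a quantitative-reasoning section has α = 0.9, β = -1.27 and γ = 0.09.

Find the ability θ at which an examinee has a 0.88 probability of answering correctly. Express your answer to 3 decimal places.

0.824

P(θ) = γ + (1 − γ) · 1 / (1 + exp(−α(θ − β)))
Remove guessing floor: (0.88 − 0.09)/(1 − 0.09) = 0.8681
logit = ln(0.8681/0.1319) = 1.8845
θ = β + logit/(α) = -1.27 + 1.8845/0.9000 = 0.8239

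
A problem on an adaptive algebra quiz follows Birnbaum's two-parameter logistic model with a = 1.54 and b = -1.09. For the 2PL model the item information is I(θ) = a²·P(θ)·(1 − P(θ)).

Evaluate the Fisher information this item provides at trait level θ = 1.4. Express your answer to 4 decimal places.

P = 1/(1+e^{-3.8346}) = 0.9788
P(1−P) = 0.9788 × 0.0212 = 0.0207
I = a² × P(1−P) = 1.54² × 0.0207 = 0.04910

0.0491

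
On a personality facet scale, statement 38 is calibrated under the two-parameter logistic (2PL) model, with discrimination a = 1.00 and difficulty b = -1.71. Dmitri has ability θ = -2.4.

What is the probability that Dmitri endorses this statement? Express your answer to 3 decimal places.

P(θ) = 1 / (1 + exp(−a(θ − b)))
Exponent: 1.00 × (-2.4 − (-1.71)) = -0.6900
1/(1 + e^{0.6900}) = 0.3340

0.334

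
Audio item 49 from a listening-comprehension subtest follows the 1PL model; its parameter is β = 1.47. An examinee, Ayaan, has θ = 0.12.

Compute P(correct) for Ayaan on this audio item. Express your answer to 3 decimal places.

P(θ) = 1 / (1 + exp(−(θ − β)))
Exponent: (0.12 − 1.47) = -1.3500
1/(1 + e^{1.3500}) = 0.2059
P = 0.2059

0.206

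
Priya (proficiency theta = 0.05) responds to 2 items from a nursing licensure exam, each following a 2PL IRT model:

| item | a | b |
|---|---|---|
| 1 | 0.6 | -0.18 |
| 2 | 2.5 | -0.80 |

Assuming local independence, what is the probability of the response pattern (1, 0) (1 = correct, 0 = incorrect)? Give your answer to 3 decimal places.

P(theta) = 1 / (1 + exp(−a(theta − b)))
P_1 = 1/(1+e^{-0.1380}) = 0.5344
P_2 = 1/(1+e^{-2.1250}) = 0.8933
L = P_1 × (1−P_2) = 0.5344 × 0.1067 = 0.05702

0.057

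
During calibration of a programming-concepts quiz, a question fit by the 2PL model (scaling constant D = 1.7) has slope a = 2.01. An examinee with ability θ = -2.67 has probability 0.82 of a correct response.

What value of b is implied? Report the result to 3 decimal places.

P(θ) = 1 / (1 + exp(−D·a(θ − b)))
logit(0.82) = ln(0.82/0.18) = 1.5163
b = θ − logit/(1.7·a) = -2.67 − 1.5163/3.4170 = -3.1138

-3.114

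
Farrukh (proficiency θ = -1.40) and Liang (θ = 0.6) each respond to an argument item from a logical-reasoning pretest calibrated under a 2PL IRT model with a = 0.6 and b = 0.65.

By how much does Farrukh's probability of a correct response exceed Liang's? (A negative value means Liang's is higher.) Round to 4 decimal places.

P(θ) = 1 / (1 + exp(−a(θ − b)))
P(Farrukh) = 0.2262  [exponent -1.2300]
P(Liang) = 0.4925  [exponent -0.0300]
Difference = 0.2262 − 0.4925 = -0.2663

-0.2663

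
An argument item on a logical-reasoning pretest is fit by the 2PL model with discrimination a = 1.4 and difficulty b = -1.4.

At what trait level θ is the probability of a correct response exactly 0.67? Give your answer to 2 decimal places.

P(θ) = 1 / (1 + exp(−a(θ − b)))
logit = ln(0.6700/0.3300) = 0.7082
θ = b + logit/(a) = -1.4 + 0.7082/1.4000 = -0.8942

-0.89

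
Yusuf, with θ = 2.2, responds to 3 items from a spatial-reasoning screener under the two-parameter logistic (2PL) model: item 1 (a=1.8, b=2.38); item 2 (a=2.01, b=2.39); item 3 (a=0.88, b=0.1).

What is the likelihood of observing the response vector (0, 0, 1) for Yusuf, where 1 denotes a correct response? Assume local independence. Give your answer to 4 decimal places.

P(θ) = 1 / (1 + exp(−a(θ − b)))
P_1 = 1/(1+e^{0.3240}) = 0.4197
P_2 = 1/(1+e^{0.3819}) = 0.4057
P_3 = 1/(1+e^{-1.8480}) = 0.8639
L = (1−P_1) × (1−P_2) × P_3 = 0.5803 × 0.5943 × 0.8639 = 0.29795

0.2979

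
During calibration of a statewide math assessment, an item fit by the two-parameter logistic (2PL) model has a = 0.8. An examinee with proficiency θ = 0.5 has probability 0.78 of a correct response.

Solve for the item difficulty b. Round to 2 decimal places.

P(θ) = 1 / (1 + exp(−a(θ − b)))
logit(0.78) = ln(0.78/0.22) = 1.2657
b = θ − logit/(a) = 0.5 − 1.2657/0.8000 = -1.0821

-1.08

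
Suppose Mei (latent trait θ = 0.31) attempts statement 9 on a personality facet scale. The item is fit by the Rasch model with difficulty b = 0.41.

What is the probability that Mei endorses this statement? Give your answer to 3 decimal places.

0.475

P(θ) = 1 / (1 + exp(−(θ − b)))
Exponent: (0.31 − 0.41) = -0.1000
1/(1 + e^{0.1000}) = 0.4750
P = 0.4750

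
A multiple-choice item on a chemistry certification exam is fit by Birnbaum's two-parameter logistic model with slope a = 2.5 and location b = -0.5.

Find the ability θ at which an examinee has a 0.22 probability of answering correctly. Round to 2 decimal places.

P(θ) = 1 / (1 + exp(−a(θ − b)))
logit = ln(0.2200/0.7800) = -1.2657
θ = b + logit/(a) = -0.5 + (-1.2657)/2.5000 = -1.0063

-1.01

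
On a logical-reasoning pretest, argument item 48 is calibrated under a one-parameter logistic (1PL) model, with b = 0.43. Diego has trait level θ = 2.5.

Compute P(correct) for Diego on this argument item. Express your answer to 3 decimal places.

P(θ) = 1 / (1 + exp(−(θ − b)))
Exponent: (2.5 − 0.43) = 2.0700
1/(1 + e^{-2.0700}) = 0.8880
P = 0.8880

0.888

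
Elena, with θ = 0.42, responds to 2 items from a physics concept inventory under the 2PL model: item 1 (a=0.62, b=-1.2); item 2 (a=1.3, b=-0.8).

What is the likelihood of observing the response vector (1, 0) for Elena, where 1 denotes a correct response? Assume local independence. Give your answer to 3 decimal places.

0.124

P(θ) = 1 / (1 + exp(−a(θ − b)))
P_1 = 1/(1+e^{-1.0044}) = 0.7319
P_2 = 1/(1+e^{-1.5860}) = 0.8301
L = P_1 × (1−P_2) = 0.7319 × 0.1699 = 0.12439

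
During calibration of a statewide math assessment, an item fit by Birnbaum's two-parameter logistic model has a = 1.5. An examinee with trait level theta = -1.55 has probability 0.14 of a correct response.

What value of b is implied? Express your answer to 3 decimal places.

-0.340

P(theta) = 1 / (1 + exp(−a(theta − b)))
logit(0.14) = ln(0.14/0.86) = -1.8153
b = theta − logit/(a) = -1.55 − (-1.8153)/1.5000 = -0.3398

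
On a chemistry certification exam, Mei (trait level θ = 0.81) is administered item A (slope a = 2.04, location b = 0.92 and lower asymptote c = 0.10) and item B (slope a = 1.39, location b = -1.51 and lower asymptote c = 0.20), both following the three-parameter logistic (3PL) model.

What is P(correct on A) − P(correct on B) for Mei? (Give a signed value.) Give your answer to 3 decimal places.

P(θ) = c + (1 − c) · 1 / (1 + exp(−a(θ − b)))
P_A = 0.4997
P_B = 0.9694
P_A − P_B = -0.4697

-0.470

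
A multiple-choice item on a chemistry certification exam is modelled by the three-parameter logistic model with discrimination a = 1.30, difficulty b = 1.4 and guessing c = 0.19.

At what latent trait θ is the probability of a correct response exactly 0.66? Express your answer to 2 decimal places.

P(θ) = c + (1 − c) · 1 / (1 + exp(−a(θ − b)))
Remove guessing floor: (0.66 − 0.19)/(1 − 0.19) = 0.5802
logit = ln(0.5802/0.4198) = 0.3238
θ = b + logit/(a) = 1.4 + 0.3238/1.3000 = 1.6491

1.65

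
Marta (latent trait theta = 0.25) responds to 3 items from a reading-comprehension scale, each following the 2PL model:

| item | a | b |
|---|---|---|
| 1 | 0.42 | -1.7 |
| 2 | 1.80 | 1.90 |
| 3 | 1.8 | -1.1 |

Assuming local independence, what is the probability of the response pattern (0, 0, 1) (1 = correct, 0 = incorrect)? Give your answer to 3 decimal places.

0.267

P(theta) = 1 / (1 + exp(−a(theta − b)))
P_1 = 1/(1+e^{-0.8190}) = 0.6940
P_2 = 1/(1+e^{2.9700}) = 0.0488
P_3 = 1/(1+e^{-2.4300}) = 0.9191
L = (1−P_1) × (1−P_2) × P_3 = 0.3060 × 0.9512 × 0.9191 = 0.26750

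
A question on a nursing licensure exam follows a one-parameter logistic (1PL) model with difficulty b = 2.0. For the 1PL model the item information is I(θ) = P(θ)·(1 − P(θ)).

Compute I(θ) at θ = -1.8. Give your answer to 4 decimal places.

0.0214

P = 1/(1+e^{3.8000}) = 0.0219
P(1−P) = 0.0219 × 0.9781 = 0.0214
I = P(1−P) = 0.02140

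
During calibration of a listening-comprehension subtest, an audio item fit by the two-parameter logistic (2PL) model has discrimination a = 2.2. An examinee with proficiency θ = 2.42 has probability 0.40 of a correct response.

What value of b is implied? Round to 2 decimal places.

2.60

P(θ) = 1 / (1 + exp(−a(θ − b)))
logit(0.40) = ln(0.40/0.60) = -0.4055
b = θ − logit/(a) = 2.42 − (-0.4055)/2.2000 = 2.6043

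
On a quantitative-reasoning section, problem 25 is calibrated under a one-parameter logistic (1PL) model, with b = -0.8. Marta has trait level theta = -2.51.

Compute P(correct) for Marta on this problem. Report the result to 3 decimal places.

0.153

P(theta) = 1 / (1 + exp(−(theta − b)))
Exponent: (-2.51 − (-0.8)) = -1.7100
1/(1 + e^{1.7100}) = 0.1532
P = 0.1532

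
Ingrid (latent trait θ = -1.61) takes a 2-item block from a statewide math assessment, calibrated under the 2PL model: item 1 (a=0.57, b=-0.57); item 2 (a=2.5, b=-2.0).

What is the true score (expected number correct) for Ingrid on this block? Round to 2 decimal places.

P(θ) = 1 / (1 + exp(−a(θ − b)))
P_1 = 1/(1+e^{0.5928}) = 0.3560
P_2 = 1/(1+e^{-0.9750}) = 0.7261
E[score] = 0.3560 + 0.7261 = 1.0821

1.08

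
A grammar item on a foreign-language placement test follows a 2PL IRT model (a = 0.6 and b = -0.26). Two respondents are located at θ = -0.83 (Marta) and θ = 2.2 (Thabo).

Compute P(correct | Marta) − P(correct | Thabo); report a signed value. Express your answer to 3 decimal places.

P(θ) = 1 / (1 + exp(−a(θ − b)))
P(Marta) = 0.4153  [exponent -0.3420]
P(Thabo) = 0.8140  [exponent 1.4760]
Difference = 0.4153 − 0.8140 = -0.3986

-0.399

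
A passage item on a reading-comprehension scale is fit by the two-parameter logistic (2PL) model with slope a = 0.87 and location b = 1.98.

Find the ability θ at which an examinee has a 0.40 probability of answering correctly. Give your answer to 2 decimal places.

P(θ) = 1 / (1 + exp(−a(θ − b)))
logit = ln(0.4000/0.6000) = -0.4055
θ = b + logit/(a) = 1.98 + (-0.4055)/0.8700 = 1.5139

1.51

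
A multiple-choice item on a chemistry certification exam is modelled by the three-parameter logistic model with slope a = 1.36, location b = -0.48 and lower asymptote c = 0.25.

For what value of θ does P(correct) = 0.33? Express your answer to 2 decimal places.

P(θ) = c + (1 − c) · 1 / (1 + exp(−a(θ − b)))
Remove guessing floor: (0.33 − 0.25)/(1 − 0.25) = 0.1067
logit = ln(0.1067/0.8933) = -2.1253
θ = b + logit/(a) = -0.48 + (-2.1253)/1.3600 = -2.0427

-2.04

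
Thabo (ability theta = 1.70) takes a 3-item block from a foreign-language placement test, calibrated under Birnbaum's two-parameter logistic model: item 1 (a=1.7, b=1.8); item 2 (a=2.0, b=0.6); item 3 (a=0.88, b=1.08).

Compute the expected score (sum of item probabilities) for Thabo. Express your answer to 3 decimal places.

P(theta) = 1 / (1 + exp(−a(theta − b)))
P_1 = 1/(1+e^{0.1700}) = 0.4576
P_2 = 1/(1+e^{-2.2000}) = 0.9002
P_3 = 1/(1+e^{-0.5456}) = 0.6331
E[score] = 0.4576 + 0.9002 + 0.6331 = 1.9910

1.991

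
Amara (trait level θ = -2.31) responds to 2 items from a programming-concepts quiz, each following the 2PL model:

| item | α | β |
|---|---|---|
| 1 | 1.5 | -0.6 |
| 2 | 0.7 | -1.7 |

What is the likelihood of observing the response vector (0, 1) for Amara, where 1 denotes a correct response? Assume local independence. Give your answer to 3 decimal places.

0.367

P(θ) = 1 / (1 + exp(−α(θ − β)))
P_1 = 1/(1+e^{2.5650}) = 0.0714
P_2 = 1/(1+e^{0.4270}) = 0.3948
L = (1−P_1) × P_2 = 0.9286 × 0.3948 = 0.36664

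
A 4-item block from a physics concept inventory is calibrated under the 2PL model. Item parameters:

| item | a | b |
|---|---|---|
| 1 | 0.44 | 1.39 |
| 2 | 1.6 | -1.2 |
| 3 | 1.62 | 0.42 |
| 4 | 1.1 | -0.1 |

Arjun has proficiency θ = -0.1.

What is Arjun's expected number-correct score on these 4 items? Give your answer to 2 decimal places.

2.00

P(θ) = 1 / (1 + exp(−a(θ − b)))
P_1 = 1/(1+e^{0.6556}) = 0.3417
P_2 = 1/(1+e^{-1.7600}) = 0.8532
P_3 = 1/(1+e^{0.8424}) = 0.3010
P_4 = 1/(1+e^{0.0000}) = 0.5000
E[score] = 0.3417 + 0.8532 + 0.3010 + 0.5000 = 1.9960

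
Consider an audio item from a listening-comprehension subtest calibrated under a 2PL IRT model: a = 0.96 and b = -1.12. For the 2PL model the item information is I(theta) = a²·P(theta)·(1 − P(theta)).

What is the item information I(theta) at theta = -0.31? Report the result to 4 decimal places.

P = 1/(1+e^{-0.7776}) = 0.6852
P(1−P) = 0.6852 × 0.3148 = 0.2157
I = a² × P(1−P) = 0.96² × 0.2157 = 0.19880

0.1988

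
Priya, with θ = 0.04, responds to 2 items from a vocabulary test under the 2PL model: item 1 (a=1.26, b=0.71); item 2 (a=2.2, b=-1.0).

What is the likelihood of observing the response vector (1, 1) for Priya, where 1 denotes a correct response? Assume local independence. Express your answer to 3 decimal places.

0.273

P(θ) = 1 / (1 + exp(−a(θ − b)))
P_1 = 1/(1+e^{0.8442}) = 0.3007
P_2 = 1/(1+e^{-2.2880}) = 0.9079
L = P_1 × P_2 = 0.3007 × 0.9079 = 0.27295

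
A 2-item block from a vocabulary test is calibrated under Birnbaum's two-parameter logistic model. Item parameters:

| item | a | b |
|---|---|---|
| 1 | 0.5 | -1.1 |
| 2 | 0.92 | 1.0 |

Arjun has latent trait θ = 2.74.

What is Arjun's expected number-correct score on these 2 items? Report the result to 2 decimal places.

1.70

P(θ) = 1 / (1 + exp(−a(θ − b)))
P_1 = 1/(1+e^{-1.9200}) = 0.8721
P_2 = 1/(1+e^{-1.6008}) = 0.8321
E[score] = 0.8721 + 0.8321 = 1.7043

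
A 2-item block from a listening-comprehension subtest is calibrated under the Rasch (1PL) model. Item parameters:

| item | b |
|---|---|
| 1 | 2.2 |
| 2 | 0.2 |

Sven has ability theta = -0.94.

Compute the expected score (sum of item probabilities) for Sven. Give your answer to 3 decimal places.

0.284

P(theta) = 1 / (1 + exp(−(theta − b)))
P_1 = 1/(1+e^{3.1400}) = 0.0415
P_2 = 1/(1+e^{1.1400}) = 0.2423
E[score] = 0.0415 + 0.2423 = 0.2838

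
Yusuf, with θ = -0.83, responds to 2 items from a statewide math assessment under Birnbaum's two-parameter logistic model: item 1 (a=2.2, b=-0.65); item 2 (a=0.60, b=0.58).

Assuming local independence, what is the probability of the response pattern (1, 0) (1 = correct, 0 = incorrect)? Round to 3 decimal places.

P(θ) = 1 / (1 + exp(−a(θ − b)))
P_1 = 1/(1+e^{0.3960}) = 0.4023
P_2 = 1/(1+e^{0.8460}) = 0.3003
L = P_1 × (1−P_2) = 0.4023 × 0.6997 = 0.28148

0.281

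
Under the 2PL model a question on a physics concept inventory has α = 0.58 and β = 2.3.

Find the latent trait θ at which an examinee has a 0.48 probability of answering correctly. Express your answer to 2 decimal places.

P(θ) = 1 / (1 + exp(−α(θ − β)))
logit = ln(0.4800/0.5200) = -0.0800
θ = β + logit/(α) = 2.3 + (-0.0800)/0.5800 = 2.1620

2.16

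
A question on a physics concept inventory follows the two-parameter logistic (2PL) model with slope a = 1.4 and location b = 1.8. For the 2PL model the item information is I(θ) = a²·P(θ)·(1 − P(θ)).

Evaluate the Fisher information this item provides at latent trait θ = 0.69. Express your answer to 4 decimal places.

P = 1/(1+e^{1.5540}) = 0.1745
P(1−P) = 0.1745 × 0.8255 = 0.1441
I = a² × P(1−P) = 1.4² × 0.1441 = 0.28235

0.2823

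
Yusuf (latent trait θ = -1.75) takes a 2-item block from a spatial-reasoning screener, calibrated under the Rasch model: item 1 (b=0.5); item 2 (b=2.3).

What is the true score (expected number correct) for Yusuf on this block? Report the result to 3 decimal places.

P(θ) = 1 / (1 + exp(−(θ − b)))
P_1 = 1/(1+e^{2.2500}) = 0.0953
P_2 = 1/(1+e^{4.0500}) = 0.0171
E[score] = 0.0953 + 0.0171 = 0.1125

0.112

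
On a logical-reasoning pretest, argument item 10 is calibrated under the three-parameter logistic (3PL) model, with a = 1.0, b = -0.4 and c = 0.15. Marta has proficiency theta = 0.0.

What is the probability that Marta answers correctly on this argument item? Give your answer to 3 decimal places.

0.659

P(theta) = c + (1 − c) · 1 / (1 + exp(−a(theta − b)))
Exponent: 1.0 × (0.0 − (-0.4)) = 0.4000
1/(1 + e^{-0.4000}) = 0.5987
P = 0.15 + 0.85 × 0.5987 = 0.6589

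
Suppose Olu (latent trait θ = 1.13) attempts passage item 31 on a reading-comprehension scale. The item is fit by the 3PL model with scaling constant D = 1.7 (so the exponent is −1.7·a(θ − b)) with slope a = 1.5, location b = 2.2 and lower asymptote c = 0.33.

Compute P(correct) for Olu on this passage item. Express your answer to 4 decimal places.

0.3711

P(θ) = c + (1 − c) · 1 / (1 + exp(−D·a(θ − b)))
Exponent: 1.7 × 1.5 × (1.13 − 2.2) = -2.7285
1/(1 + e^{2.7285}) = 0.0613
P = 0.33 + 0.67 × 0.0613 = 0.3711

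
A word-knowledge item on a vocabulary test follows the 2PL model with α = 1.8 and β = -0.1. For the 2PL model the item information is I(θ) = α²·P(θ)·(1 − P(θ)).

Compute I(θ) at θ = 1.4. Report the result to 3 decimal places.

P = 1/(1+e^{-2.7000}) = 0.9370
P(1−P) = 0.9370 × 0.0630 = 0.0590
I = α² × P(1−P) = 1.8² × 0.0590 = 0.19118

0.191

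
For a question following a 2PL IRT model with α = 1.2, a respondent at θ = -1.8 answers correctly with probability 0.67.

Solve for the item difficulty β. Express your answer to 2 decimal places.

-2.39

P(θ) = 1 / (1 + exp(−α(θ − β)))
logit(0.67) = ln(0.67/0.33) = 0.7082
β = θ − logit/(α) = -1.8 − 0.7082/1.2000 = -2.3902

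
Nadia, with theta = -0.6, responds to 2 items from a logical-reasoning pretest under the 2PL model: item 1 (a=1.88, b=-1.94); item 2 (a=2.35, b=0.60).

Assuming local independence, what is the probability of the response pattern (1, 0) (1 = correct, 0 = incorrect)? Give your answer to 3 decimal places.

P(theta) = 1 / (1 + exp(−a(theta − b)))
P_1 = 1/(1+e^{-2.5192}) = 0.9255
P_2 = 1/(1+e^{2.8200}) = 0.0563
L = P_1 × (1−P_2) = 0.9255 × 0.9437 = 0.87342

0.873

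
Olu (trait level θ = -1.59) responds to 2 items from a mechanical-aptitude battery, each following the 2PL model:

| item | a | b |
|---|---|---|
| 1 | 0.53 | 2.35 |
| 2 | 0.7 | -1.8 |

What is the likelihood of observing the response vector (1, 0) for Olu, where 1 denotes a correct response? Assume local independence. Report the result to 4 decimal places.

0.0511

P(θ) = 1 / (1 + exp(−a(θ − b)))
P_1 = 1/(1+e^{2.0882}) = 0.1102
P_2 = 1/(1+e^{-0.1470}) = 0.5367
L = P_1 × (1−P_2) = 0.1102 × 0.4633 = 0.05108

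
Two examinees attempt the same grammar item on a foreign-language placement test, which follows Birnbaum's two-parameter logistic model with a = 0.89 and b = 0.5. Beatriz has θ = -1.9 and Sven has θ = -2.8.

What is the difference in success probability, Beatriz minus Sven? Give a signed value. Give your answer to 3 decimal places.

0.055

P(θ) = 1 / (1 + exp(−a(θ − b)))
P(Beatriz) = 0.1056  [exponent -2.1360]
P(Sven) = 0.0504  [exponent -2.9370]
Difference = 0.1056 − 0.0504 = 0.0553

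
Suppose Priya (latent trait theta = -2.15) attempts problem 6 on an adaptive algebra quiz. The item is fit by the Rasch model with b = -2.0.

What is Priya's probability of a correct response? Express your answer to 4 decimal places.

0.4626

P(theta) = 1 / (1 + exp(−(theta − b)))
Exponent: (-2.15 − (-2.0)) = -0.1500
1/(1 + e^{0.1500}) = 0.4626
P = 0.4626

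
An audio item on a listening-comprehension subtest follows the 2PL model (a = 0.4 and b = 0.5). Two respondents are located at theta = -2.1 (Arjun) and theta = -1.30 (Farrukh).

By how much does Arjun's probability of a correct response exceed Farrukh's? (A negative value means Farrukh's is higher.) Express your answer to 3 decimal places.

P(theta) = 1 / (1 + exp(−a(theta − b)))
P(Arjun) = 0.2611  [exponent -1.0400]
P(Farrukh) = 0.3274  [exponent -0.7200]
Difference = 0.2611 − 0.3274 = -0.0662

-0.066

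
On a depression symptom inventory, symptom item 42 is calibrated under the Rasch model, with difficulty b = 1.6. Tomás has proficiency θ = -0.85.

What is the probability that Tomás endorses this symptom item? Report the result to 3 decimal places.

P(θ) = 1 / (1 + exp(−(θ − b)))
Exponent: (-0.85 − 1.6) = -2.4500
1/(1 + e^{2.4500}) = 0.0794
P = 0.0794

0.079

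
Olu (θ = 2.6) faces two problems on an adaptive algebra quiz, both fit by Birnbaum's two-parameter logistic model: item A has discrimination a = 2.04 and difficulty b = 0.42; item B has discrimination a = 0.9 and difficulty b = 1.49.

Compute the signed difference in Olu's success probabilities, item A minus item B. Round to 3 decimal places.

P(θ) = 1 / (1 + exp(−a(θ − b)))
P_A = 0.9884
P_B = 0.7309
P_A − P_B = 0.2576

0.258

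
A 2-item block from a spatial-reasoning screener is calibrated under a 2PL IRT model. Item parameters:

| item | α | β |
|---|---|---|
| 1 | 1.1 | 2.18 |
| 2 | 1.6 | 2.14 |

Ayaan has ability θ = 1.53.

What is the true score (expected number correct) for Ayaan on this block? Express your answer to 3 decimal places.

0.602

P(θ) = 1 / (1 + exp(−α(θ − β)))
P_1 = 1/(1+e^{0.7150}) = 0.3285
P_2 = 1/(1+e^{0.9760}) = 0.2737
E[score] = 0.3285 + 0.2737 = 0.6022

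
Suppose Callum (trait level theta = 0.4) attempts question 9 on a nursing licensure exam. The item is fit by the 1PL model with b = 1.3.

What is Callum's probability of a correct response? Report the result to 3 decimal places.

0.289

P(theta) = 1 / (1 + exp(−(theta − b)))
Exponent: (0.4 − 1.3) = -0.9000
1/(1 + e^{0.9000}) = 0.2891
P = 0.2891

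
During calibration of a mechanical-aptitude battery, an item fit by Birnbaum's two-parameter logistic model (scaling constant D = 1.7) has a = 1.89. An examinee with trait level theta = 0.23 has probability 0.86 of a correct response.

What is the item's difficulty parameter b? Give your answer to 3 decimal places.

-0.335

P(theta) = 1 / (1 + exp(−D·a(theta − b)))
logit(0.86) = ln(0.86/0.14) = 1.8153
b = theta − logit/(1.7·a) = 0.23 − 1.8153/3.2130 = -0.3350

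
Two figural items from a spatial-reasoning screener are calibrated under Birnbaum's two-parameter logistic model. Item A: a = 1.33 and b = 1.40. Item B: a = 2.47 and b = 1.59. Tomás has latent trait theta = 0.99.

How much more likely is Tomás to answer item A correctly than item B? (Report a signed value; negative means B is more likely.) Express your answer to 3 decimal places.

P(theta) = 1 / (1 + exp(−a(theta − b)))
P_A = 0.3670
P_B = 0.1851
P_A − P_B = 0.1818

0.182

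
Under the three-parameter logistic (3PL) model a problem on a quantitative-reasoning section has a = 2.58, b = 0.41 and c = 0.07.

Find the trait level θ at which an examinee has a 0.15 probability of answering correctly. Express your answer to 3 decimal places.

-0.506

P(θ) = c + (1 − c) · 1 / (1 + exp(−a(θ − b)))
Remove guessing floor: (0.15 − 0.07)/(1 − 0.07) = 0.0860
logit = ln(0.0860/0.9140) = -2.3632
θ = b + logit/(a) = 0.41 + (-2.3632)/2.5800 = -0.5060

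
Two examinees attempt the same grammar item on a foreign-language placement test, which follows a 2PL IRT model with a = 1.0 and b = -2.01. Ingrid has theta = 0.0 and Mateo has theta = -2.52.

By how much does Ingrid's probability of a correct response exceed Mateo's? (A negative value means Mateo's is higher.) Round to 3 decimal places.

P(theta) = 1 / (1 + exp(−a(theta − b)))
P(Ingrid) = 0.8818  [exponent 2.0100]
P(Mateo) = 0.3752  [exponent -0.5100]
Difference = 0.8818 − 0.3752 = 0.5066

0.507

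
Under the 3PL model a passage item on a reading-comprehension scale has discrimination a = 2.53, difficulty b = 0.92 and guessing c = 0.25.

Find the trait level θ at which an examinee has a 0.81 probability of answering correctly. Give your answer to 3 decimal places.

1.347

P(θ) = c + (1 − c) · 1 / (1 + exp(−a(θ − b)))
Remove guessing floor: (0.81 − 0.25)/(1 − 0.25) = 0.7467
logit = ln(0.7467/0.2533) = 1.0809
θ = b + logit/(a) = 0.92 + 1.0809/2.5300 = 1.3472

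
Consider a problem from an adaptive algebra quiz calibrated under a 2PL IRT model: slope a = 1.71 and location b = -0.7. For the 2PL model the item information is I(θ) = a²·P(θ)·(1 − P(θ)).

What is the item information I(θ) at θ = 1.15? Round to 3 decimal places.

P = 1/(1+e^{-3.1635}) = 0.9594
P(1−P) = 0.9594 × 0.0406 = 0.0389
I = a² × P(1−P) = 1.71² × 0.0389 = 0.11380

0.114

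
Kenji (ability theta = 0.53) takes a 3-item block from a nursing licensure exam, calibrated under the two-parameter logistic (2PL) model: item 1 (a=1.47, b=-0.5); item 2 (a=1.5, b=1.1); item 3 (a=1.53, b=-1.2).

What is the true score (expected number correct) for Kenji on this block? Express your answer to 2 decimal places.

2.05

P(theta) = 1 / (1 + exp(−a(theta − b)))
P_1 = 1/(1+e^{-1.5141}) = 0.8197
P_2 = 1/(1+e^{0.8550}) = 0.2984
P_3 = 1/(1+e^{-2.6469}) = 0.9338
E[score] = 0.8197 + 0.2984 + 0.9338 = 2.0519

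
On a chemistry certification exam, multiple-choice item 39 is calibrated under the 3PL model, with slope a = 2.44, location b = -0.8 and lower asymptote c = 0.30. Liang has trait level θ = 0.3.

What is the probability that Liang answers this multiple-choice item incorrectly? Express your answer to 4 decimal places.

P(θ) = c + (1 − c) · 1 / (1 + exp(−a(θ − b)))
Exponent: 2.44 × (0.3 − (-0.8)) = 2.6840
1/(1 + e^{-2.6840}) = 0.9361
P = 0.30 + 0.70 × 0.9361 = 0.9553
P(incorrect) = 1 − 0.9553 = 0.0447

0.0447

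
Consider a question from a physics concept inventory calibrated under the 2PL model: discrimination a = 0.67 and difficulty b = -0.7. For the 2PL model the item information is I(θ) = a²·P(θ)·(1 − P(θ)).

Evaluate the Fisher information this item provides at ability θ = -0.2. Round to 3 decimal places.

0.109

P = 1/(1+e^{-0.3350}) = 0.5830
P(1−P) = 0.5830 × 0.4170 = 0.2431
I = a² × P(1−P) = 0.67² × 0.2431 = 0.10913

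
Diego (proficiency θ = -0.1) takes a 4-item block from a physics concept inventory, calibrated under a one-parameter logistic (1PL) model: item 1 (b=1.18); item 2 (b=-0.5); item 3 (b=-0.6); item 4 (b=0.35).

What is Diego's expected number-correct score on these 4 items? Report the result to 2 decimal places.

P(θ) = 1 / (1 + exp(−(θ − b)))
P_1 = 1/(1+e^{1.2800}) = 0.2176
P_2 = 1/(1+e^{-0.4000}) = 0.5987
P_3 = 1/(1+e^{-0.5000}) = 0.6225
P_4 = 1/(1+e^{0.4500}) = 0.3894
E[score] = 0.2176 + 0.5987 + 0.6225 + 0.3894 = 1.8281

1.83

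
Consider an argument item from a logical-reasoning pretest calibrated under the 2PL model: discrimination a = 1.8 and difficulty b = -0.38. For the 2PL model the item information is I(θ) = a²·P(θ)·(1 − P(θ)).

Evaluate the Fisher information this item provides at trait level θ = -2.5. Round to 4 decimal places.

0.0683

P = 1/(1+e^{3.8160}) = 0.0215
P(1−P) = 0.0215 × 0.9785 = 0.0211
I = a² × P(1−P) = 1.8² × 0.0211 = 0.06829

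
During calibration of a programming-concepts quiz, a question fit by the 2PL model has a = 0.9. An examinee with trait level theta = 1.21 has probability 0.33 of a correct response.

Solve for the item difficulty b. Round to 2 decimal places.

2.00

P(theta) = 1 / (1 + exp(−a(theta − b)))
logit(0.33) = ln(0.33/0.67) = -0.7082
b = theta − logit/(a) = 1.21 − (-0.7082)/0.9000 = 1.9969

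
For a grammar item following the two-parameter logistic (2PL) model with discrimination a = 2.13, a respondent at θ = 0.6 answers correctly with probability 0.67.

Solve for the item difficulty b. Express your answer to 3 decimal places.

P(θ) = 1 / (1 + exp(−a(θ − b)))
logit(0.67) = ln(0.67/0.33) = 0.7082
b = θ − logit/(a) = 0.6 − 0.7082/2.1300 = 0.2675

0.268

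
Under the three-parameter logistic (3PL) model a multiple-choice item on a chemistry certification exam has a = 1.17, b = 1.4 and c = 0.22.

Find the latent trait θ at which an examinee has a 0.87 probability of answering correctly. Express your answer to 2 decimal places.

P(θ) = c + (1 − c) · 1 / (1 + exp(−a(θ − b)))
Remove guessing floor: (0.87 − 0.22)/(1 − 0.22) = 0.8333
logit = ln(0.8333/0.1667) = 1.6094
θ = b + logit/(a) = 1.4 + 1.6094/1.1700 = 2.7756

2.78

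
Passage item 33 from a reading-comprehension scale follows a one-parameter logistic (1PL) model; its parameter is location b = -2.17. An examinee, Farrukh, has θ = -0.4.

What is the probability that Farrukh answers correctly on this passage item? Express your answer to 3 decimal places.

0.854

P(θ) = 1 / (1 + exp(−(θ − b)))
Exponent: (-0.4 − (-2.17)) = 1.7700
1/(1 + e^{-1.7700}) = 0.8545
P = 0.8545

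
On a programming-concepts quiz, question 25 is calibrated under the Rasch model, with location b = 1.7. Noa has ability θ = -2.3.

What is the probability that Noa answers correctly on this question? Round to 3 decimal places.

P(θ) = 1 / (1 + exp(−(θ − b)))
Exponent: (-2.3 − 1.7) = -4.0000
1/(1 + e^{4.0000}) = 0.0180
P = 0.0180

0.018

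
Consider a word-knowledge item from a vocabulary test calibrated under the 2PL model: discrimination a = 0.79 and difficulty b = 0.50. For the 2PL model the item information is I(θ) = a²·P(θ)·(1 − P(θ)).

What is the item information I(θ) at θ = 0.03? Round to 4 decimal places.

0.1508

P = 1/(1+e^{0.3713}) = 0.4082
P(1−P) = 0.4082 × 0.5918 = 0.2416
I = a² × P(1−P) = 0.79² × 0.2416 = 0.15077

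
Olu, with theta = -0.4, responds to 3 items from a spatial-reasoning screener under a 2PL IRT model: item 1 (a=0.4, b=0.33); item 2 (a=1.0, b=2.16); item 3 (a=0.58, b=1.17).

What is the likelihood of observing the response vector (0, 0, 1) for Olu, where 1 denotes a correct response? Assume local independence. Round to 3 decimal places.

0.152

P(theta) = 1 / (1 + exp(−a(theta − b)))
P_1 = 1/(1+e^{0.2920}) = 0.4275
P_2 = 1/(1+e^{2.5600}) = 0.0718
P_3 = 1/(1+e^{0.9106}) = 0.2869
L = (1−P_1) × (1−P_2) × P_3 = 0.5725 × 0.9282 × 0.2869 = 0.15245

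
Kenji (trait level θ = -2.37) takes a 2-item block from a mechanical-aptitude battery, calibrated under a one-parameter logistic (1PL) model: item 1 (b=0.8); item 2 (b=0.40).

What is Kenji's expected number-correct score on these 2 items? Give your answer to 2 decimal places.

P(θ) = 1 / (1 + exp(−(θ − b)))
P_1 = 1/(1+e^{3.1700}) = 0.0403
P_2 = 1/(1+e^{2.7700}) = 0.0590
E[score] = 0.0403 + 0.0590 = 0.0993

0.10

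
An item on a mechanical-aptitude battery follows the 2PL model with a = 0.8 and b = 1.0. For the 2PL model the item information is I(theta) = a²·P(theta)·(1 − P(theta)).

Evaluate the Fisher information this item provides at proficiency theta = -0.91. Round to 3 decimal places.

0.094

P = 1/(1+e^{1.5280}) = 0.1783
P(1−P) = 0.1783 × 0.8217 = 0.1465
I = a² × P(1−P) = 0.8² × 0.1465 = 0.09376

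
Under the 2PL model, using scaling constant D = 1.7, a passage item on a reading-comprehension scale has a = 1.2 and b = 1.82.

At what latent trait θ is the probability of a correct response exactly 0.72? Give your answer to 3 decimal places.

2.283

P(θ) = 1 / (1 + exp(−D·a(θ − b)))
logit = ln(0.7200/0.2800) = 0.9445
θ = b + logit/(1.7·a) = 1.82 + 0.9445/2.0400 = 2.2830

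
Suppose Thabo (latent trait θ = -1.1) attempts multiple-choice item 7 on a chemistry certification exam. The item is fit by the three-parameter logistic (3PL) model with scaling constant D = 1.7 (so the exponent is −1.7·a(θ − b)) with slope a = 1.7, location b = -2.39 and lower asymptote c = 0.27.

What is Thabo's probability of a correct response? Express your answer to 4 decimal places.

0.9829

P(θ) = c + (1 − c) · 1 / (1 + exp(−D·a(θ − b)))
Exponent: 1.7 × 1.7 × (-1.1 − (-2.39)) = 3.7281
1/(1 + e^{-3.7281}) = 0.9765
P = 0.27 + 0.73 × 0.9765 = 0.9829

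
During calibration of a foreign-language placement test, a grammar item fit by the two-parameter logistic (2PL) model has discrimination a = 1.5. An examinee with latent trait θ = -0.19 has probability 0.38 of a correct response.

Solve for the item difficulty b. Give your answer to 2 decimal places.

P(θ) = 1 / (1 + exp(−a(θ − b)))
logit(0.38) = ln(0.38/0.62) = -0.4895
b = θ − logit/(a) = -0.19 − (-0.4895)/1.5000 = 0.1364

0.14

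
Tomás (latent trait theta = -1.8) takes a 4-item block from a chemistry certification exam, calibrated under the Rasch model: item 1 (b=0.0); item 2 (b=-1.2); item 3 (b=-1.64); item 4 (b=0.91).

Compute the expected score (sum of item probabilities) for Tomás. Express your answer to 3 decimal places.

P(theta) = 1 / (1 + exp(−(theta − b)))
P_1 = 1/(1+e^{1.8000}) = 0.1419
P_2 = 1/(1+e^{0.6000}) = 0.3543
P_3 = 1/(1+e^{0.1600}) = 0.4601
P_4 = 1/(1+e^{2.7100}) = 0.0624
E[score] = 0.1419 + 0.3543 + 0.4601 + 0.0624 = 1.0187

1.019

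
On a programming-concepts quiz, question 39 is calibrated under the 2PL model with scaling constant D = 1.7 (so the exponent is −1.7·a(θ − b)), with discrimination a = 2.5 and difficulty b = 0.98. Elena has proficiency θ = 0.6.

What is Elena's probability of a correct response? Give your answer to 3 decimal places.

0.166

P(θ) = 1 / (1 + exp(−D·a(θ − b)))
Exponent: 1.7 × 2.5 × (0.6 − 0.98) = -1.6150
1/(1 + e^{1.6150}) = 0.1659
P = 0.1659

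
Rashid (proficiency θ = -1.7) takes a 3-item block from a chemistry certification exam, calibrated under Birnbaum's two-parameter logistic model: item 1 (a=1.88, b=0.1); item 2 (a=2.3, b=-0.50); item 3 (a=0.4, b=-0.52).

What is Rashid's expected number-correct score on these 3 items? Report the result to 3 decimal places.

0.476

P(θ) = 1 / (1 + exp(−a(θ − b)))
P_1 = 1/(1+e^{3.3840}) = 0.0328
P_2 = 1/(1+e^{2.7600}) = 0.0595
P_3 = 1/(1+e^{0.4720}) = 0.3841
E[score] = 0.0328 + 0.0595 + 0.3841 = 0.4765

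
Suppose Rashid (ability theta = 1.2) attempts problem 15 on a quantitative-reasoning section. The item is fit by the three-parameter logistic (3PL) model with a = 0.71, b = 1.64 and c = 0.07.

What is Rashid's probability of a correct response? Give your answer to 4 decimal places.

P(theta) = c + (1 − c) · 1 / (1 + exp(−a(theta − b)))
Exponent: 0.71 × (1.2 − 1.64) = -0.3124
1/(1 + e^{0.3124}) = 0.4225
P = 0.07 + 0.93 × 0.4225 = 0.4630

0.4630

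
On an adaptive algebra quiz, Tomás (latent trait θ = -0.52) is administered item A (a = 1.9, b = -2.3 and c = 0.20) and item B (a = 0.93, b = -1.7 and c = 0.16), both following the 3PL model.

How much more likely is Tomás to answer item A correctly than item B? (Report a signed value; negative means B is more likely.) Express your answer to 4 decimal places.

P(θ) = c + (1 − c) · 1 / (1 + exp(−a(θ − b)))
P_A = 0.9737
P_B = 0.7898
P_A − P_B = 0.1839

0.1839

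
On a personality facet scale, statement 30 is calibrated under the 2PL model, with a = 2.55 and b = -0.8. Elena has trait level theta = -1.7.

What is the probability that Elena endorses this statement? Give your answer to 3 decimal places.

0.092

P(theta) = 1 / (1 + exp(−a(theta − b)))
Exponent: 2.55 × (-1.7 − (-0.8)) = -2.2950
1/(1 + e^{2.2950}) = 0.0915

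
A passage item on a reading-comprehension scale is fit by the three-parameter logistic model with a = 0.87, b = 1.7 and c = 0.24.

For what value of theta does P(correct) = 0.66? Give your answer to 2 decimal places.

1.94

P(theta) = c + (1 − c) · 1 / (1 + exp(−a(theta − b)))
Remove guessing floor: (0.66 − 0.24)/(1 − 0.24) = 0.5526
logit = ln(0.5526/0.4474) = 0.2113
theta = b + logit/(a) = 1.7 + 0.2113/0.8700 = 1.9429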